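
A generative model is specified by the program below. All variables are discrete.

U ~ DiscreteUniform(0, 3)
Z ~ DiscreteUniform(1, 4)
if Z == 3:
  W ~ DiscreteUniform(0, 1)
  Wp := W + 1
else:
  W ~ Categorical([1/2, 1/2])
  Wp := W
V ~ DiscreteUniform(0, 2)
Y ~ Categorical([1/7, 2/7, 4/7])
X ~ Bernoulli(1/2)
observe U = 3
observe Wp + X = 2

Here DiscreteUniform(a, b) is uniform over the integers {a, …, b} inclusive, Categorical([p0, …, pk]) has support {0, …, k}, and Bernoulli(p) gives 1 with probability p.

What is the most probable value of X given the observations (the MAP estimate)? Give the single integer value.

argmax_v P(X = v | obs) = 1

Enumerate traces; 45 have nonzero weight after conditioning:
  (U=3, Z=1, W=1, V=0, Y=0, X=1) weight 1/1344
  (U=3, Z=1, W=1, V=0, Y=1, X=1) weight 1/672
  (U=3, Z=1, W=1, V=0, Y=2, X=1) weight 1/336
  (U=3, Z=1, W=1, V=1, Y=0, X=1) weight 1/1344
  (U=3, Z=1, W=1, V=1, Y=1, X=1) weight 1/672
  (U=3, Z=1, W=1, V=1, Y=2, X=1) weight 1/336
  (U=3, Z=1, W=1, V=2, Y=0, X=1) weight 1/1344
  (U=3, Z=1, W=1, V=2, Y=1, X=1) weight 1/672
  (U=3, Z=3, W=1, V=0, Y=0, X=0) weight 1/1344
  … 36 more
Group by X:
  weight(X=0) = 1/64
  weight(X=1) = 1/16
Total weight = 1/64 + 1/16 = 5/64
P(X=0 | obs) = 1/64 / 5/64 = 1/5
P(X=1 | obs) = 1/16 / 5/64 = 4/5
argmax = 1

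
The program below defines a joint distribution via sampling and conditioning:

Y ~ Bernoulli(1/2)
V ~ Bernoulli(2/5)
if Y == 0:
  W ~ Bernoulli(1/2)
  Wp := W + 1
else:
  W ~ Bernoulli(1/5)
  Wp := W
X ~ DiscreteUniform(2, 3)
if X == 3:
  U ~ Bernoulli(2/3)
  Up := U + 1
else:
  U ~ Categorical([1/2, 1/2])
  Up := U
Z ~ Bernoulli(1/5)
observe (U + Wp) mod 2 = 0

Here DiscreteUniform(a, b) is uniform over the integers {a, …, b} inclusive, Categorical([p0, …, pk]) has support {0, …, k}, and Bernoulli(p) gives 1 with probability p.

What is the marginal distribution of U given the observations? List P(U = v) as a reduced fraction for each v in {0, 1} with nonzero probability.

Enumerate traces; 32 have nonzero weight after conditioning:
  (Y=0, V=0, W=0, X=2, U=1, Z=0) weight 3/100
  (Y=0, V=0, W=0, X=2, U=1, Z=1) weight 3/400
  (Y=0, V=0, W=0, X=3, U=1, Z=0) weight 1/25
  (Y=0, V=0, W=0, X=3, U=1, Z=1) weight 1/100
  (Y=0, V=0, W=1, X=2, U=0, Z=0) weight 3/100
  (Y=0, V=0, W=1, X=2, U=0, Z=1) weight 3/400
  (Y=0, V=0, W=1, X=3, U=0, Z=0) weight 1/50
  (Y=0, V=0, W=1, X=3, U=0, Z=1) weight 1/200
  … 24 more
Group by U:
  weight(U=0) = 13/48
  weight(U=1) = 49/240
Total weight = 13/48 + 49/240 = 19/40
P(U=0 | obs) = 13/48 / 19/40 = 65/114
P(U=1 | obs) = 49/240 / 19/40 = 49/114

P(U=0) = 65/114, P(U=1) = 49/114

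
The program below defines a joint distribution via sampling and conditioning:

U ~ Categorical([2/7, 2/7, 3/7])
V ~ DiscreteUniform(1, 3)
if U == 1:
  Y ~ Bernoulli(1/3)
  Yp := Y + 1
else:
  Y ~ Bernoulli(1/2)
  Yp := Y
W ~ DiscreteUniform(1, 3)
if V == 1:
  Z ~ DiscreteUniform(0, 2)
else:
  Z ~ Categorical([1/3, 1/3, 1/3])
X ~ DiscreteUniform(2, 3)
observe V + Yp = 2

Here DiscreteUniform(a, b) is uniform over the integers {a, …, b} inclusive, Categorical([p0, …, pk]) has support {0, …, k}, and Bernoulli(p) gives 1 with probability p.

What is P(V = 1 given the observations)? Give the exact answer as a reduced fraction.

Enumerate traces; 90 have nonzero weight after conditioning:
  (U=0, V=1, Y=1, W=1, Z=0, X=2) weight 1/378
  (U=0, V=1, Y=1, W=1, Z=0, X=3) weight 1/378
  (U=0, V=1, Y=1, W=1, Z=1, X=2) weight 1/378
  (U=0, V=1, Y=1, W=1, Z=1, X=3) weight 1/378
  (U=0, V=1, Y=1, W=1, Z=2, X=2) weight 1/378
  (U=0, V=1, Y=1, W=1, Z=2, X=3) weight 1/378
  (U=0, V=1, Y=1, W=2, Z=0, X=2) weight 1/378
  (U=0, V=1, Y=1, W=2, Z=0, X=3) weight 1/378
  (U=0, V=2, Y=0, W=1, Z=0, X=2) weight 1/378
  … 81 more
Group by V:
  weight(V=1) = 23/126
  weight(V=2) = 5/42
Total weight = 23/126 + 5/42 = 19/63
P(V=1 | obs) = 23/126 / 19/63 = 23/38
P(V=2 | obs) = 5/42 / 19/63 = 15/38

P(V = 1 | obs) = 23/38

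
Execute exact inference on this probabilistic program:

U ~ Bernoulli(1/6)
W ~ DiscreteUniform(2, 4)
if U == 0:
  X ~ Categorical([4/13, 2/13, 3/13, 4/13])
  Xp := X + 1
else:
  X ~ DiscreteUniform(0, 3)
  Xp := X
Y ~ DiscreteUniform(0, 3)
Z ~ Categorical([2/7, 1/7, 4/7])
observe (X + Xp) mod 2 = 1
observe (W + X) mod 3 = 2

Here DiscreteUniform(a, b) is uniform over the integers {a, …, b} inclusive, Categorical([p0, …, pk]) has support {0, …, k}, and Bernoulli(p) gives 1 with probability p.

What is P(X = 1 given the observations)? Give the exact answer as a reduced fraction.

P(X = 1 | obs) = 2/13

Enumerate traces; 48 have nonzero weight after conditioning:
  (U=0, W=2, X=0, Y=0, Z=0) weight 5/819
  (U=0, W=2, X=0, Y=0, Z=1) weight 5/1638
  (U=0, W=2, X=0, Y=0, Z=2) weight 10/819
  (U=0, W=2, X=0, Y=1, Z=0) weight 5/819
  (U=0, W=2, X=0, Y=1, Z=1) weight 5/1638
  (U=0, W=2, X=0, Y=1, Z=2) weight 10/819
  (U=0, W=2, X=0, Y=2, Z=0) weight 5/819
  (U=0, W=2, X=0, Y=2, Z=1) weight 5/1638
  (U=0, W=2, X=3, Y=0, Z=0) weight 5/819
  (U=0, W=3, X=2, Y=0, Z=0) weight 5/1092
  … 38 more
Group by X:
  weight(X=0) = 10/117
  weight(X=1) = 5/117
  weight(X=2) = 5/78
  weight(X=3) = 10/117
Total weight = 10/117 + 5/117 + 5/78 + 10/117 = 5/18
P(X=0 | obs) = 10/117 / 5/18 = 4/13
P(X=1 | obs) = 5/117 / 5/18 = 2/13
P(X=2 | obs) = 5/78 / 5/18 = 3/13
P(X=3 | obs) = 10/117 / 5/18 = 4/13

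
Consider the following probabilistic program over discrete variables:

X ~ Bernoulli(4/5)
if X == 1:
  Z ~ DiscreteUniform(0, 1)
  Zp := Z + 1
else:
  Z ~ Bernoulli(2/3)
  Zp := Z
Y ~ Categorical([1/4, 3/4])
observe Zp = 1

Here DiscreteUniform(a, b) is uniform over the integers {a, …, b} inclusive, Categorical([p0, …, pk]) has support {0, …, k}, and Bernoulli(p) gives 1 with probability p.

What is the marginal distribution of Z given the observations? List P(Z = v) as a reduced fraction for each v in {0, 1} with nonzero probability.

Enumerate traces; 4 have nonzero weight after conditioning:
  (X=0, Z=1, Y=0) weight 1/30
  (X=0, Z=1, Y=1) weight 1/10
  (X=1, Z=0, Y=0) weight 1/10
  (X=1, Z=0, Y=1) weight 3/10
Group by Z:
  weight(Z=0) = 2/5
  weight(Z=1) = 2/15
Total weight = 2/5 + 2/15 = 8/15
P(Z=0 | obs) = 2/5 / 8/15 = 3/4
P(Z=1 | obs) = 2/15 / 8/15 = 1/4

P(Z=0) = 3/4, P(Z=1) = 1/4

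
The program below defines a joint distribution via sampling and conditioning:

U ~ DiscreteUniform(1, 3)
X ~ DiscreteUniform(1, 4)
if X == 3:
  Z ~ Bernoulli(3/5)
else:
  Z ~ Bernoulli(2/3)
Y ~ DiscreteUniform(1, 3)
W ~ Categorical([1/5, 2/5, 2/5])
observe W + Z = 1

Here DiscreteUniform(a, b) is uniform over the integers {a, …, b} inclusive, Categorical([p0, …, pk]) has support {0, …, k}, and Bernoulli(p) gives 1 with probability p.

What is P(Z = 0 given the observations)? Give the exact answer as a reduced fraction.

P(Z = 0 | obs) = 14/27

Enumerate traces; 72 have nonzero weight after conditioning:
  (U=1, X=1, Z=0, Y=1, W=1) weight 1/270
  (U=1, X=1, Z=0, Y=2, W=1) weight 1/270
  (U=1, X=1, Z=0, Y=3, W=1) weight 1/270
  (U=1, X=1, Z=1, Y=1, W=0) weight 1/270
  (U=1, X=1, Z=1, Y=2, W=0) weight 1/270
  (U=1, X=1, Z=1, Y=3, W=0) weight 1/270
  (U=1, X=2, Z=0, Y=1, W=1) weight 1/270
  (U=1, X=2, Z=0, Y=2, W=1) weight 1/270
  … 64 more
Group by Z:
  weight(Z=0) = 7/50
  weight(Z=1) = 13/100
Total weight = 7/50 + 13/100 = 27/100
P(Z=0 | obs) = 7/50 / 27/100 = 14/27
P(Z=1 | obs) = 13/100 / 27/100 = 13/27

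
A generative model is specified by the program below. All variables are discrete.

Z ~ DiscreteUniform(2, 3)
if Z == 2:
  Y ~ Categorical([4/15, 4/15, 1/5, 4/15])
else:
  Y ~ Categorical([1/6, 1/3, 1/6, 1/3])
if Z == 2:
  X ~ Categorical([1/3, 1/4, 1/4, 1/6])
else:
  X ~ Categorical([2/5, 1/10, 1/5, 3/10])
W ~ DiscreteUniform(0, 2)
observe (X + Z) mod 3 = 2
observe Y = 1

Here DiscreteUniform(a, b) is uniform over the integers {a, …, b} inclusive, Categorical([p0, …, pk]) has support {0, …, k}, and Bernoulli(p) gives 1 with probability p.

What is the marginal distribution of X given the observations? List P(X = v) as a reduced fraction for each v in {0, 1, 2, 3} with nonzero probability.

Enumerate traces; 9 have nonzero weight after conditioning:
  (Z=2, Y=1, X=0, W=0) weight 2/135
  (Z=2, Y=1, X=0, W=1) weight 2/135
  (Z=2, Y=1, X=0, W=2) weight 2/135
  (Z=2, Y=1, X=3, W=0) weight 1/135
  (Z=2, Y=1, X=3, W=1) weight 1/135
  (Z=2, Y=1, X=3, W=2) weight 1/135
  (Z=3, Y=1, X=2, W=0) weight 1/90
  (Z=3, Y=1, X=2, W=1) weight 1/90
  … 1 more
Group by X:
  weight(X=0) = 2/45
  weight(X=2) = 1/30
  weight(X=3) = 1/45
Total weight = 2/45 + 1/30 + 1/45 = 1/10
P(X=0 | obs) = 2/45 / 1/10 = 4/9
P(X=2 | obs) = 1/30 / 1/10 = 1/3
P(X=3 | obs) = 1/45 / 1/10 = 2/9

P(X=0) = 4/9, P(X=2) = 1/3, P(X=3) = 2/9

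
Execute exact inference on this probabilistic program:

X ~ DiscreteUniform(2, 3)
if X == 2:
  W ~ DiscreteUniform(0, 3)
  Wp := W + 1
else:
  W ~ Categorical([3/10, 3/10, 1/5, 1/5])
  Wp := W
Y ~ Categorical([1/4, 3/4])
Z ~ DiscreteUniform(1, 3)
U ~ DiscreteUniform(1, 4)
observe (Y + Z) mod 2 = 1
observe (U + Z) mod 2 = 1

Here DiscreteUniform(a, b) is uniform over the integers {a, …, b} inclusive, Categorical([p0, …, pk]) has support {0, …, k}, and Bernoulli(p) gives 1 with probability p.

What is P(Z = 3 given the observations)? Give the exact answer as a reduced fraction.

P(Z = 3 | obs) = 1/5

Enumerate traces; 48 have nonzero weight after conditioning:
  (X=2, W=0, Y=0, Z=1, U=2) weight 1/384
  (X=2, W=0, Y=0, Z=1, U=4) weight 1/384
  (X=2, W=0, Y=0, Z=3, U=2) weight 1/384
  (X=2, W=0, Y=0, Z=3, U=4) weight 1/384
  (X=2, W=0, Y=1, Z=2, U=1) weight 1/128
  (X=2, W=0, Y=1, Z=2, U=3) weight 1/128
  (X=2, W=1, Y=0, Z=1, U=2) weight 1/384
  (X=2, W=1, Y=0, Z=1, U=4) weight 1/384
  … 40 more
Group by Z:
  weight(Z=1) = 1/24
  weight(Z=2) = 1/8
  weight(Z=3) = 1/24
Total weight = 1/24 + 1/8 + 1/24 = 5/24
P(Z=1 | obs) = 1/24 / 5/24 = 1/5
P(Z=2 | obs) = 1/8 / 5/24 = 3/5
P(Z=3 | obs) = 1/24 / 5/24 = 1/5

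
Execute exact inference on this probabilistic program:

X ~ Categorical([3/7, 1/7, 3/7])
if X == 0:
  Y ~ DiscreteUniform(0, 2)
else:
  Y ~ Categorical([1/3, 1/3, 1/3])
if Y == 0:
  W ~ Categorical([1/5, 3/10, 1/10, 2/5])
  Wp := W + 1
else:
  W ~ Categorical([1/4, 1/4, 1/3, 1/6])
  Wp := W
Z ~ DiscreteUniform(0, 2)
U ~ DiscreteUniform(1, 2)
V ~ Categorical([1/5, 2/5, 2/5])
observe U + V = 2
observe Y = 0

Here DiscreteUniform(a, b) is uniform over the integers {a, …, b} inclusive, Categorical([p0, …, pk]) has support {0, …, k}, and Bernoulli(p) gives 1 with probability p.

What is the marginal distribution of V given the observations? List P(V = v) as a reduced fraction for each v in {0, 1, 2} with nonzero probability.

P(V=0) = 1/3, P(V=1) = 2/3

Enumerate traces; 72 have nonzero weight after conditioning:
  (X=0, Y=0, W=0, Z=0, U=1, V=1) weight 1/525
  (X=0, Y=0, W=0, Z=0, U=2, V=0) weight 1/1050
  (X=0, Y=0, W=0, Z=1, U=1, V=1) weight 1/525
  (X=0, Y=0, W=0, Z=1, U=2, V=0) weight 1/1050
  (X=0, Y=0, W=0, Z=2, U=1, V=1) weight 1/525
  (X=0, Y=0, W=0, Z=2, U=2, V=0) weight 1/1050
  (X=0, Y=0, W=1, Z=0, U=1, V=1) weight 1/350
  (X=0, Y=0, W=1, Z=0, U=2, V=0) weight 1/700
  … 64 more
Group by V:
  weight(V=0) = 1/30
  weight(V=1) = 1/15
Total weight = 1/30 + 1/15 = 1/10
P(V=0 | obs) = 1/30 / 1/10 = 1/3
P(V=1 | obs) = 1/15 / 1/10 = 2/3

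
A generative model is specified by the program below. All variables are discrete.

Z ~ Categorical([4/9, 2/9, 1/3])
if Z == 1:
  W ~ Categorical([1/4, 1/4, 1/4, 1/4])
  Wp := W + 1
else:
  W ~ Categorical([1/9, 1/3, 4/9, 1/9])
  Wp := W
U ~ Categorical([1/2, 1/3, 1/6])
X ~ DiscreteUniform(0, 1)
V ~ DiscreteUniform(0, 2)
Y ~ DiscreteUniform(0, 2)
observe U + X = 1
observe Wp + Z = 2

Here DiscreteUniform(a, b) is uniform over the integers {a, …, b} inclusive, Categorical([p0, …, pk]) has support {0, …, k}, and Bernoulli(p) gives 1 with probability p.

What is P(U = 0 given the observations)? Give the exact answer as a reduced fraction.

Enumerate traces; 54 have nonzero weight after conditioning:
  (Z=0, W=2, U=0, X=1, V=0, Y=0) weight 4/729
  (Z=0, W=2, U=0, X=1, V=0, Y=1) weight 4/729
  (Z=0, W=2, U=0, X=1, V=0, Y=2) weight 4/729
  (Z=0, W=2, U=0, X=1, V=1, Y=0) weight 4/729
  (Z=0, W=2, U=0, X=1, V=1, Y=1) weight 4/729
  (Z=0, W=2, U=0, X=1, V=1, Y=2) weight 4/729
  (Z=0, W=2, U=0, X=1, V=2, Y=0) weight 4/729
  (Z=0, W=2, U=0, X=1, V=2, Y=1) weight 4/729
  (Z=0, W=2, U=1, X=0, V=0, Y=0) weight 8/2187
  … 45 more
Group by U:
  weight(U=0) = 47/648
  weight(U=1) = 47/972
Total weight = 47/648 + 47/972 = 235/1944
P(U=0 | obs) = 47/648 / 235/1944 = 3/5
P(U=1 | obs) = 47/972 / 235/1944 = 2/5

P(U = 0 | obs) = 3/5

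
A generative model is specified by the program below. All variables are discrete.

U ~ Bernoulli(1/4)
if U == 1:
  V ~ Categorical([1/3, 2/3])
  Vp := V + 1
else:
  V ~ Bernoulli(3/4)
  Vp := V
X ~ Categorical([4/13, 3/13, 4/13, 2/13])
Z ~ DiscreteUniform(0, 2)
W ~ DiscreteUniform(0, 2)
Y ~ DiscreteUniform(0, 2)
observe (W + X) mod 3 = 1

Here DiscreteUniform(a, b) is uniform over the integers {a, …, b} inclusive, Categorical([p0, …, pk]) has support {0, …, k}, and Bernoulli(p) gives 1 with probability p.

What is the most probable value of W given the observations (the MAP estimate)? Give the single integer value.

argmax_v P(W = v | obs) = 1

Enumerate traces; 144 have nonzero weight after conditioning:
  (U=0, V=0, X=0, Z=0, W=1, Y=0) weight 1/468
  (U=0, V=0, X=0, Z=0, W=1, Y=1) weight 1/468
  (U=0, V=0, X=0, Z=0, W=1, Y=2) weight 1/468
  (U=0, V=0, X=0, Z=1, W=1, Y=0) weight 1/468
  (U=0, V=0, X=0, Z=1, W=1, Y=1) weight 1/468
  (U=0, V=0, X=0, Z=1, W=1, Y=2) weight 1/468
  (U=0, V=0, X=0, Z=2, W=1, Y=0) weight 1/468
  (U=0, V=0, X=0, Z=2, W=1, Y=1) weight 1/468
  (U=0, V=0, X=1, Z=0, W=0, Y=0) weight 1/624
  (U=0, V=0, X=2, Z=0, W=2, Y=0) weight 1/468
  … 134 more
Group by W:
  weight(W=0) = 1/13
  weight(W=1) = 2/13
  weight(W=2) = 4/39
Total weight = 1/13 + 2/13 + 4/39 = 1/3
P(W=0 | obs) = 1/13 / 1/3 = 3/13
P(W=1 | obs) = 2/13 / 1/3 = 6/13
P(W=2 | obs) = 4/39 / 1/3 = 4/13
argmax = 1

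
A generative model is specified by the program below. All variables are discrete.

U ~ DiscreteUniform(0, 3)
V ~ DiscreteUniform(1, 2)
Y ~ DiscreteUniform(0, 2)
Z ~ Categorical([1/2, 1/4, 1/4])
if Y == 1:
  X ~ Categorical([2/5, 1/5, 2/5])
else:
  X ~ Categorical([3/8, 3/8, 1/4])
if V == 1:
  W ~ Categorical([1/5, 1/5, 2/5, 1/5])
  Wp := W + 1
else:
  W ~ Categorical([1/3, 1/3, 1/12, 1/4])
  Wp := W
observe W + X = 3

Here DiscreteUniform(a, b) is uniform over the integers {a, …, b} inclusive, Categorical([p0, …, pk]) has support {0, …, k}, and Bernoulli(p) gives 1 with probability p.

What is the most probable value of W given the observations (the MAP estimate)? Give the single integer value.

argmax_v P(W = v | obs) = 3

Enumerate traces; 216 have nonzero weight after conditioning:
  (U=0, V=1, Y=0, Z=0, X=0, W=3) weight 1/640
  (U=0, V=1, Y=0, Z=0, X=1, W=2) weight 1/320
  (U=0, V=1, Y=0, Z=0, X=2, W=1) weight 1/960
  (U=0, V=1, Y=0, Z=1, X=0, W=3) weight 1/1280
  (U=0, V=1, Y=0, Z=1, X=1, W=2) weight 1/640
  (U=0, V=1, Y=0, Z=1, X=2, W=1) weight 1/1920
  (U=0, V=1, Y=0, Z=2, X=0, W=3) weight 1/1280
  (U=0, V=1, Y=0, Z=2, X=1, W=2) weight 1/640
  … 208 more
Group by W:
  weight(W=1) = 2/25
  weight(W=2) = 551/7200
  weight(W=3) = 69/800
Total weight = 2/25 + 551/7200 + 69/800 = 437/1800
P(W=1 | obs) = 2/25 / 437/1800 = 144/437
P(W=2 | obs) = 551/7200 / 437/1800 = 29/92
P(W=3 | obs) = 69/800 / 437/1800 = 27/76
argmax = 3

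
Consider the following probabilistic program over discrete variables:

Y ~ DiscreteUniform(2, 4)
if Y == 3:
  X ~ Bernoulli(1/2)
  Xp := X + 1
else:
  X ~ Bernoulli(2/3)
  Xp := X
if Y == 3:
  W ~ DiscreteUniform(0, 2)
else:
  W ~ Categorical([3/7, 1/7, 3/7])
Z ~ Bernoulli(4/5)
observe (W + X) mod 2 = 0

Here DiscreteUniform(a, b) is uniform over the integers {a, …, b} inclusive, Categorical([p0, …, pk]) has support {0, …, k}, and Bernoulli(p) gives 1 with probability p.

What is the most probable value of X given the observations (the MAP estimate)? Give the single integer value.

Enumerate traces; 18 have nonzero weight after conditioning:
  (Y=2, X=0, W=0, Z=0) weight 1/105
  (Y=2, X=0, W=0, Z=1) weight 4/105
  (Y=2, X=0, W=2, Z=0) weight 1/105
  (Y=2, X=0, W=2, Z=1) weight 4/105
  (Y=2, X=1, W=1, Z=0) weight 2/315
  (Y=2, X=1, W=1, Z=1) weight 8/315
  (Y=3, X=0, W=0, Z=0) weight 1/90
  (Y=3, X=0, W=0, Z=1) weight 2/45
  … 10 more
Group by X:
  weight(X=0) = 19/63
  weight(X=1) = 5/42
Total weight = 19/63 + 5/42 = 53/126
P(X=0 | obs) = 19/63 / 53/126 = 38/53
P(X=1 | obs) = 5/42 / 53/126 = 15/53
argmax = 0

argmax_v P(X = v | obs) = 0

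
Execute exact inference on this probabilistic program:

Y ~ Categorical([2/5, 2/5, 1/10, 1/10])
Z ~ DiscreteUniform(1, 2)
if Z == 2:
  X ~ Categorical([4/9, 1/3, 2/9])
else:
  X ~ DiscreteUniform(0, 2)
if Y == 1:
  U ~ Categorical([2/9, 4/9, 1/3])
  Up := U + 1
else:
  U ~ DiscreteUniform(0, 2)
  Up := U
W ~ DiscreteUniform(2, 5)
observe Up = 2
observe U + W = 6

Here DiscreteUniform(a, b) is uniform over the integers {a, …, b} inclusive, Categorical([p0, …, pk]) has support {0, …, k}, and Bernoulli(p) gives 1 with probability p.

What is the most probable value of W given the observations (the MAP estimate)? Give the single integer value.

Enumerate traces; 24 have nonzero weight after conditioning:
  (Y=0, Z=1, X=0, U=2, W=4) weight 1/180
  (Y=0, Z=1, X=1, U=2, W=4) weight 1/180
  (Y=0, Z=1, X=2, U=2, W=4) weight 1/180
  (Y=0, Z=2, X=0, U=2, W=4) weight 1/135
  (Y=0, Z=2, X=1, U=2, W=4) weight 1/180
  (Y=0, Z=2, X=2, U=2, W=4) weight 1/270
  (Y=1, Z=1, X=0, U=1, W=5) weight 1/135
  (Y=1, Z=1, X=1, U=1, W=5) weight 1/135
  … 16 more
Group by W:
  weight(W=4) = 1/20
  weight(W=5) = 2/45
Total weight = 1/20 + 2/45 = 17/180
P(W=4 | obs) = 1/20 / 17/180 = 9/17
P(W=5 | obs) = 2/45 / 17/180 = 8/17
argmax = 4

argmax_v P(W = v | obs) = 4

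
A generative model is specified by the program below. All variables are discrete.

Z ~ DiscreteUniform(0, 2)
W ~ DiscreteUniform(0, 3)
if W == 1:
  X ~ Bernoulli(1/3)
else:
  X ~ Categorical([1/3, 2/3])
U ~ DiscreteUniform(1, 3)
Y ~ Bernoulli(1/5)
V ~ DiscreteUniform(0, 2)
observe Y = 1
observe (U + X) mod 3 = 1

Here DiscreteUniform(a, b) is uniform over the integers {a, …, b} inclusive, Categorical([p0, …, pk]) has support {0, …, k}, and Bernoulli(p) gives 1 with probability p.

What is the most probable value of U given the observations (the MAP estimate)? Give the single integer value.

Enumerate traces; 72 have nonzero weight after conditioning:
  (Z=0, W=0, X=0, U=1, Y=1, V=0) weight 1/1620
  (Z=0, W=0, X=0, U=1, Y=1, V=1) weight 1/1620
  (Z=0, W=0, X=0, U=1, Y=1, V=2) weight 1/1620
  (Z=0, W=0, X=1, U=3, Y=1, V=0) weight 1/810
  (Z=0, W=0, X=1, U=3, Y=1, V=1) weight 1/810
  (Z=0, W=0, X=1, U=3, Y=1, V=2) weight 1/810
  (Z=0, W=1, X=0, U=1, Y=1, V=0) weight 1/810
  (Z=0, W=1, X=0, U=1, Y=1, V=1) weight 1/810
  … 64 more
Group by U:
  weight(U=1) = 1/36
  weight(U=3) = 7/180
Total weight = 1/36 + 7/180 = 1/15
P(U=1 | obs) = 1/36 / 1/15 = 5/12
P(U=3 | obs) = 7/180 / 1/15 = 7/12
argmax = 3

argmax_v P(U = v | obs) = 3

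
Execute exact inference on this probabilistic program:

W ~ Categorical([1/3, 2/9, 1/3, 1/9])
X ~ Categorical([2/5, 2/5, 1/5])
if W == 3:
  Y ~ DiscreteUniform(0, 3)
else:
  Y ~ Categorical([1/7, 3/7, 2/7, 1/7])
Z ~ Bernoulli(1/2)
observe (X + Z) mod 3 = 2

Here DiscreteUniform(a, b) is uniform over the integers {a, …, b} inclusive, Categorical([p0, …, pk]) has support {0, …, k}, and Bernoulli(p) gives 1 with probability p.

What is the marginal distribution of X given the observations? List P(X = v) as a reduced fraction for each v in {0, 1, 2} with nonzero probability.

P(X=1) = 2/3, P(X=2) = 1/3

Enumerate traces; 32 have nonzero weight after conditioning:
  (W=0, X=1, Y=0, Z=1) weight 1/105
  (W=0, X=1, Y=1, Z=1) weight 1/35
  (W=0, X=1, Y=2, Z=1) weight 2/105
  (W=0, X=1, Y=3, Z=1) weight 1/105
  (W=0, X=2, Y=0, Z=0) weight 1/210
  (W=0, X=2, Y=1, Z=0) weight 1/70
  (W=0, X=2, Y=2, Z=0) weight 1/105
  (W=0, X=2, Y=3, Z=0) weight 1/210
  … 24 more
Group by X:
  weight(X=1) = 1/5
  weight(X=2) = 1/10
Total weight = 1/5 + 1/10 = 3/10
P(X=1 | obs) = 1/5 / 3/10 = 2/3
P(X=2 | obs) = 1/10 / 3/10 = 1/3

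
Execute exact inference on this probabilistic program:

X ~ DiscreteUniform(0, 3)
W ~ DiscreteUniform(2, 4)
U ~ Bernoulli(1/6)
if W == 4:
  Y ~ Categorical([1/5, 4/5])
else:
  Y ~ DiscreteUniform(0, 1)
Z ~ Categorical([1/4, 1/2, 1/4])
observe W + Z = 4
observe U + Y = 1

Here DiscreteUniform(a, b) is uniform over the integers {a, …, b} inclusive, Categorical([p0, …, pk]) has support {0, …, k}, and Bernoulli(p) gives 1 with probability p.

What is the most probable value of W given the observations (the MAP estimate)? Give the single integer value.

Enumerate traces; 24 have nonzero weight after conditioning:
  (X=0, W=2, U=0, Y=1, Z=2) weight 5/576
  (X=0, W=2, U=1, Y=0, Z=2) weight 1/576
  (X=0, W=3, U=0, Y=1, Z=1) weight 5/288
  (X=0, W=3, U=1, Y=0, Z=1) weight 1/288
  (X=0, W=4, U=0, Y=1, Z=0) weight 1/72
  (X=0, W=4, U=1, Y=0, Z=0) weight 1/1440
  (X=1, W=2, U=0, Y=1, Z=2) weight 5/576
  (X=1, W=2, U=1, Y=0, Z=2) weight 1/576
  … 16 more
Group by W:
  weight(W=2) = 1/24
  weight(W=3) = 1/12
  weight(W=4) = 7/120
Total weight = 1/24 + 1/12 + 7/120 = 11/60
P(W=2 | obs) = 1/24 / 11/60 = 5/22
P(W=3 | obs) = 1/12 / 11/60 = 5/11
P(W=4 | obs) = 7/120 / 11/60 = 7/22
argmax = 3

argmax_v P(W = v | obs) = 3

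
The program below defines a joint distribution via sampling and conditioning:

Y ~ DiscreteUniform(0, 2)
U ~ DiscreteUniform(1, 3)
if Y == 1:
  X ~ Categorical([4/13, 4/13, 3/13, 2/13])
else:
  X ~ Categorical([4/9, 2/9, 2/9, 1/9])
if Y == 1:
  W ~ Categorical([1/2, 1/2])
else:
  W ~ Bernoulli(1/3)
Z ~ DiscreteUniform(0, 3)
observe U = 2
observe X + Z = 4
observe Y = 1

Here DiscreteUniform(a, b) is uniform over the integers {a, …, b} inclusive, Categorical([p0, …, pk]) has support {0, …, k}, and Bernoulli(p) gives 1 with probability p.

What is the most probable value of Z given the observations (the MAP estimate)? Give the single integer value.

argmax_v P(Z = v | obs) = 3

Enumerate traces; 6 have nonzero weight after conditioning:
  (Y=1, U=2, X=1, W=0, Z=3) weight 1/234
  (Y=1, U=2, X=1, W=1, Z=3) weight 1/234
  (Y=1, U=2, X=2, W=0, Z=2) weight 1/312
  (Y=1, U=2, X=2, W=1, Z=2) weight 1/312
  (Y=1, U=2, X=3, W=0, Z=1) weight 1/468
  (Y=1, U=2, X=3, W=1, Z=1) weight 1/468
Group by Z:
  weight(Z=1) = 1/234
  weight(Z=2) = 1/156
  weight(Z=3) = 1/117
Total weight = 1/234 + 1/156 + 1/117 = 1/52
P(Z=1 | obs) = 1/234 / 1/52 = 2/9
P(Z=2 | obs) = 1/156 / 1/52 = 1/3
P(Z=3 | obs) = 1/117 / 1/52 = 4/9
argmax = 3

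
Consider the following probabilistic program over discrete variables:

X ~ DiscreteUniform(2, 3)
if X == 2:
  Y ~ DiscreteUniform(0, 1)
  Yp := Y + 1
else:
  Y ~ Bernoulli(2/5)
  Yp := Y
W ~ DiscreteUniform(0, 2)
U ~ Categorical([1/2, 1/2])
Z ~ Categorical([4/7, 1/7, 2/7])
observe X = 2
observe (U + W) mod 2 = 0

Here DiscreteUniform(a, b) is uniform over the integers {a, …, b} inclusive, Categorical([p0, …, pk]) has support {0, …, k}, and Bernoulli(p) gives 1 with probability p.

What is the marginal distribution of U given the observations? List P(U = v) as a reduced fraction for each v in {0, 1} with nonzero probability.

P(U=0) = 2/3, P(U=1) = 1/3

Enumerate traces; 18 have nonzero weight after conditioning:
  (X=2, Y=0, W=0, U=0, Z=0) weight 1/42
  (X=2, Y=0, W=0, U=0, Z=1) weight 1/168
  (X=2, Y=0, W=0, U=0, Z=2) weight 1/84
  (X=2, Y=0, W=1, U=1, Z=0) weight 1/42
  (X=2, Y=0, W=1, U=1, Z=1) weight 1/168
  (X=2, Y=0, W=1, U=1, Z=2) weight 1/84
  (X=2, Y=0, W=2, U=0, Z=0) weight 1/42
  (X=2, Y=0, W=2, U=0, Z=1) weight 1/168
  … 10 more
Group by U:
  weight(U=0) = 1/6
  weight(U=1) = 1/12
Total weight = 1/6 + 1/12 = 1/4
P(U=0 | obs) = 1/6 / 1/4 = 2/3
P(U=1 | obs) = 1/12 / 1/4 = 1/3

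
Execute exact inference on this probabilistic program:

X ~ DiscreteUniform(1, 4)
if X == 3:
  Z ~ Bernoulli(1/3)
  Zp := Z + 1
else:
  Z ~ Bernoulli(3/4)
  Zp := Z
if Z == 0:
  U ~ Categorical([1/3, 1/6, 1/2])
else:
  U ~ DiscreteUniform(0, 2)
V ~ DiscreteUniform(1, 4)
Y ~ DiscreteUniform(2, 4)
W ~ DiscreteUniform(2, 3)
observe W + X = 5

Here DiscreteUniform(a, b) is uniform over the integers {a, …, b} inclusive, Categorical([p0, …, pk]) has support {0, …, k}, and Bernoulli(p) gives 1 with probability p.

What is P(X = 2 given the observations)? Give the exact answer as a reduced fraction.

Enumerate traces; 144 have nonzero weight after conditioning:
  (X=2, Z=0, U=0, V=1, Y=2, W=3) weight 1/1152
  (X=2, Z=0, U=0, V=1, Y=3, W=3) weight 1/1152
  (X=2, Z=0, U=0, V=1, Y=4, W=3) weight 1/1152
  (X=2, Z=0, U=0, V=2, Y=2, W=3) weight 1/1152
  (X=2, Z=0, U=0, V=2, Y=3, W=3) weight 1/1152
  (X=2, Z=0, U=0, V=2, Y=4, W=3) weight 1/1152
  (X=2, Z=0, U=0, V=3, Y=2, W=3) weight 1/1152
  (X=2, Z=0, U=0, V=3, Y=3, W=3) weight 1/1152
  (X=3, Z=0, U=0, V=1, Y=2, W=2) weight 1/432
  … 135 more
Group by X:
  weight(X=2) = 1/8
  weight(X=3) = 1/8
Total weight = 1/8 + 1/8 = 1/4
P(X=2 | obs) = 1/8 / 1/4 = 1/2
P(X=3 | obs) = 1/8 / 1/4 = 1/2

P(X = 2 | obs) = 1/2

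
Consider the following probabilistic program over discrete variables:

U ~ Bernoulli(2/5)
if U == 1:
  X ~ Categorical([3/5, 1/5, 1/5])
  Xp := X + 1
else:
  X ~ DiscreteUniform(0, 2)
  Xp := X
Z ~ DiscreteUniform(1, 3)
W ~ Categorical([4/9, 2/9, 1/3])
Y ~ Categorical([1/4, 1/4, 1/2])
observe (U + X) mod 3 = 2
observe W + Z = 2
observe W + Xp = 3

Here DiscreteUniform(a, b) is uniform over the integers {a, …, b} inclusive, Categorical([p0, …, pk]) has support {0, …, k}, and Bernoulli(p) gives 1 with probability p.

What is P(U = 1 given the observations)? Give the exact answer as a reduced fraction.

P(U = 1 | obs) = 2/7

Enumerate traces; 6 have nonzero weight after conditioning:
  (U=0, X=2, Z=1, W=1, Y=0) weight 1/270
  (U=0, X=2, Z=1, W=1, Y=1) weight 1/270
  (U=0, X=2, Z=1, W=1, Y=2) weight 1/135
  (U=1, X=1, Z=1, W=1, Y=0) weight 1/675
  (U=1, X=1, Z=1, W=1, Y=1) weight 1/675
  (U=1, X=1, Z=1, W=1, Y=2) weight 2/675
Group by U:
  weight(U=0) = 2/135
  weight(U=1) = 4/675
Total weight = 2/135 + 4/675 = 14/675
P(U=0 | obs) = 2/135 / 14/675 = 5/7
P(U=1 | obs) = 4/675 / 14/675 = 2/7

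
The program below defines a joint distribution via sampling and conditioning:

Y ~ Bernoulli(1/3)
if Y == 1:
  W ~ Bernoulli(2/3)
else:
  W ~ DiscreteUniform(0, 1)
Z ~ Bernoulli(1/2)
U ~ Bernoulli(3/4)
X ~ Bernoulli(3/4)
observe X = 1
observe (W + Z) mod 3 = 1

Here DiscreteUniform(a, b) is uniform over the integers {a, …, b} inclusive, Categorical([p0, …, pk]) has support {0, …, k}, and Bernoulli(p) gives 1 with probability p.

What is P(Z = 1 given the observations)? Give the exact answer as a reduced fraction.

P(Z = 1 | obs) = 4/9

Enumerate traces; 8 have nonzero weight after conditioning:
  (Y=0, W=0, Z=1, U=0, X=1) weight 1/32
  (Y=0, W=0, Z=1, U=1, X=1) weight 3/32
  (Y=0, W=1, Z=0, U=0, X=1) weight 1/32
  (Y=0, W=1, Z=0, U=1, X=1) weight 3/32
  (Y=1, W=0, Z=1, U=0, X=1) weight 1/96
  (Y=1, W=0, Z=1, U=1, X=1) weight 1/32
  (Y=1, W=1, Z=0, U=0, X=1) weight 1/48
  (Y=1, W=1, Z=0, U=1, X=1) weight 1/16
Group by Z:
  weight(Z=0) = 5/24
  weight(Z=1) = 1/6
Total weight = 5/24 + 1/6 = 3/8
P(Z=0 | obs) = 5/24 / 3/8 = 5/9
P(Z=1 | obs) = 1/6 / 3/8 = 4/9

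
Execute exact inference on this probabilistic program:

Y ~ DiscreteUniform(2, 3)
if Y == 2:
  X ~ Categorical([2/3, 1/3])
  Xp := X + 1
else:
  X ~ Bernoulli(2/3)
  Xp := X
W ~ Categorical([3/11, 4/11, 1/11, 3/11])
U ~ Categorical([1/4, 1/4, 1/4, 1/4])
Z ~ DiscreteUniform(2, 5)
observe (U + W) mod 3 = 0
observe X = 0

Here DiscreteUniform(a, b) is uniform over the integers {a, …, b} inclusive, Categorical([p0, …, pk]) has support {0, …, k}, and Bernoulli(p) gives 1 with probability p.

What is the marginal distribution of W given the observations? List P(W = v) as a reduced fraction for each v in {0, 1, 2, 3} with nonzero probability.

P(W=0) = 6/17, P(W=1) = 4/17, P(W=2) = 1/17, P(W=3) = 6/17

Enumerate traces; 48 have nonzero weight after conditioning:
  (Y=2, X=0, W=0, U=0, Z=2) weight 1/176
  (Y=2, X=0, W=0, U=0, Z=3) weight 1/176
  (Y=2, X=0, W=0, U=0, Z=4) weight 1/176
  (Y=2, X=0, W=0, U=0, Z=5) weight 1/176
  (Y=2, X=0, W=0, U=3, Z=2) weight 1/176
  (Y=2, X=0, W=0, U=3, Z=3) weight 1/176
  (Y=2, X=0, W=0, U=3, Z=4) weight 1/176
  (Y=2, X=0, W=0, U=3, Z=5) weight 1/176
  (Y=2, X=0, W=1, U=2, Z=2) weight 1/132
  (Y=2, X=0, W=2, U=1, Z=2) weight 1/528
  … 38 more
Group by W:
  weight(W=0) = 3/44
  weight(W=1) = 1/22
  weight(W=2) = 1/88
  weight(W=3) = 3/44
Total weight = 3/44 + 1/22 + 1/88 + 3/44 = 17/88
P(W=0 | obs) = 3/44 / 17/88 = 6/17
P(W=1 | obs) = 1/22 / 17/88 = 4/17
P(W=2 | obs) = 1/88 / 17/88 = 1/17
P(W=3 | obs) = 3/44 / 17/88 = 6/17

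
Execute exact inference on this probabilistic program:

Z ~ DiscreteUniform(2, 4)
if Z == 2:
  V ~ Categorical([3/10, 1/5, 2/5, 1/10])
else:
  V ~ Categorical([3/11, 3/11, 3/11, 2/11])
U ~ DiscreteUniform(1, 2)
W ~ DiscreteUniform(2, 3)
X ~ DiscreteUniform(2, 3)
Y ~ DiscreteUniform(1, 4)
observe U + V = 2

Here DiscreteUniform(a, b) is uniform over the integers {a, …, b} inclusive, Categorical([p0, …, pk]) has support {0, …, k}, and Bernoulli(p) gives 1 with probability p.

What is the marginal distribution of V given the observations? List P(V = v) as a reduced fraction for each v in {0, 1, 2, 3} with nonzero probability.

Enumerate traces; 96 have nonzero weight after conditioning:
  (Z=2, V=0, U=2, W=2, X=2, Y=1) weight 1/320
  (Z=2, V=0, U=2, W=2, X=2, Y=2) weight 1/320
  (Z=2, V=0, U=2, W=2, X=2, Y=3) weight 1/320
  (Z=2, V=0, U=2, W=2, X=2, Y=4) weight 1/320
  (Z=2, V=0, U=2, W=2, X=3, Y=1) weight 1/320
  (Z=2, V=0, U=2, W=2, X=3, Y=2) weight 1/320
  (Z=2, V=0, U=2, W=2, X=3, Y=3) weight 1/320
  (Z=2, V=0, U=2, W=2, X=3, Y=4) weight 1/320
  (Z=2, V=1, U=1, W=2, X=2, Y=1) weight 1/480
  … 87 more
Group by V:
  weight(V=0) = 31/220
  weight(V=1) = 41/330
Total weight = 31/220 + 41/330 = 35/132
P(V=0 | obs) = 31/220 / 35/132 = 93/175
P(V=1 | obs) = 41/330 / 35/132 = 82/175

P(V=0) = 93/175, P(V=1) = 82/175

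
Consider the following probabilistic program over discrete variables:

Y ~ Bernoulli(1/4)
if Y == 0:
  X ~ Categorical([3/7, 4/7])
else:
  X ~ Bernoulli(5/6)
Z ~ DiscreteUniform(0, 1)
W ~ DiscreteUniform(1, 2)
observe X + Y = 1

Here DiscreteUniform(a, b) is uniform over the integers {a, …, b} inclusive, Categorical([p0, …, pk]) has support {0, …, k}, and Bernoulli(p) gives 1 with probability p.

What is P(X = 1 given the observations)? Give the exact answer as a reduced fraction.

P(X = 1 | obs) = 72/79

Enumerate traces; 8 have nonzero weight after conditioning:
  (Y=0, X=1, Z=0, W=1) weight 3/28
  (Y=0, X=1, Z=0, W=2) weight 3/28
  (Y=0, X=1, Z=1, W=1) weight 3/28
  (Y=0, X=1, Z=1, W=2) weight 3/28
  (Y=1, X=0, Z=0, W=1) weight 1/96
  (Y=1, X=0, Z=0, W=2) weight 1/96
  (Y=1, X=0, Z=1, W=1) weight 1/96
  (Y=1, X=0, Z=1, W=2) weight 1/96
Group by X:
  weight(X=0) = 1/24
  weight(X=1) = 3/7
Total weight = 1/24 + 3/7 = 79/168
P(X=0 | obs) = 1/24 / 79/168 = 7/79
P(X=1 | obs) = 3/7 / 79/168 = 72/79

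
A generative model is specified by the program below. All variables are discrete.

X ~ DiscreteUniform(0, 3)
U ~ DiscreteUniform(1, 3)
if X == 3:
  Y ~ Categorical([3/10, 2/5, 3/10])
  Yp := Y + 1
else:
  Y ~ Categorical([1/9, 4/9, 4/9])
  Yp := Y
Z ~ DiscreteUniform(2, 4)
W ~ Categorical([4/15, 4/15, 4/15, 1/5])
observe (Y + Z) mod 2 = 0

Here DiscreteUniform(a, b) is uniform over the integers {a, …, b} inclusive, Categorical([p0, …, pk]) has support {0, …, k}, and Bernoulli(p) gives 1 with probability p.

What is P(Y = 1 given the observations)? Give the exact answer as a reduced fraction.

Enumerate traces; 240 have nonzero weight after conditioning:
  (X=0, U=1, Y=0, Z=2, W=0) weight 1/1215
  (X=0, U=1, Y=0, Z=2, W=1) weight 1/1215
  (X=0, U=1, Y=0, Z=2, W=2) weight 1/1215
  (X=0, U=1, Y=0, Z=2, W=3) weight 1/1620
  (X=0, U=1, Y=0, Z=4, W=0) weight 1/1215
  (X=0, U=1, Y=0, Z=4, W=1) weight 1/1215
  (X=0, U=1, Y=0, Z=4, W=2) weight 1/1215
  (X=0, U=1, Y=0, Z=4, W=3) weight 1/1620
  (X=0, U=1, Y=1, Z=3, W=0) weight 4/1215
  (X=0, U=1, Y=2, Z=2, W=0) weight 4/1215
  … 230 more
Group by Y:
  weight(Y=0) = 19/180
  weight(Y=1) = 13/90
  weight(Y=2) = 49/180
Total weight = 19/180 + 13/90 + 49/180 = 47/90
P(Y=0 | obs) = 19/180 / 47/90 = 19/94
P(Y=1 | obs) = 13/90 / 47/90 = 13/47
P(Y=2 | obs) = 49/180 / 47/90 = 49/94

P(Y = 1 | obs) = 13/47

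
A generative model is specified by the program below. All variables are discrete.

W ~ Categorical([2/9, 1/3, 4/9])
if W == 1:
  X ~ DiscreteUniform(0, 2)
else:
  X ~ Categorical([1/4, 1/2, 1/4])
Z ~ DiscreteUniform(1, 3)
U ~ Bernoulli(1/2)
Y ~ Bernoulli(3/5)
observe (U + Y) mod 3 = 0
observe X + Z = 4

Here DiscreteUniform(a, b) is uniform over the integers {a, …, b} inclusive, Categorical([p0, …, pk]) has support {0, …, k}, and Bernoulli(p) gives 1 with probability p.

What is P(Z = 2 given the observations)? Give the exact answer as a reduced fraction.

P(Z = 2 | obs) = 5/13

Enumerate traces; 6 have nonzero weight after conditioning:
  (W=0, X=1, Z=3, U=0, Y=0) weight 1/135
  (W=0, X=2, Z=2, U=0, Y=0) weight 1/270
  (W=1, X=1, Z=3, U=0, Y=0) weight 1/135
  (W=1, X=2, Z=2, U=0, Y=0) weight 1/135
  (W=2, X=1, Z=3, U=0, Y=0) weight 2/135
  (W=2, X=2, Z=2, U=0, Y=0) weight 1/135
Group by Z:
  weight(Z=2) = 1/54
  weight(Z=3) = 4/135
Total weight = 1/54 + 4/135 = 13/270
P(Z=2 | obs) = 1/54 / 13/270 = 5/13
P(Z=3 | obs) = 4/135 / 13/270 = 8/13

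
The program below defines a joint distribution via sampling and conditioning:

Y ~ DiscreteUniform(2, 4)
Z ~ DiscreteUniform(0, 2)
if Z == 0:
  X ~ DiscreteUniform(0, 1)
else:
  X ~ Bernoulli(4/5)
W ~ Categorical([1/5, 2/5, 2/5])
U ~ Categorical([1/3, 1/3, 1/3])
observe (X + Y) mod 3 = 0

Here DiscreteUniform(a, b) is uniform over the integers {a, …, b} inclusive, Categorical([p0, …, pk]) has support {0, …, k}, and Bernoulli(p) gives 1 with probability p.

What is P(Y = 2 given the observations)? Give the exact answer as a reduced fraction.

P(Y = 2 | obs) = 7/10

Enumerate traces; 54 have nonzero weight after conditioning:
  (Y=2, Z=0, X=1, W=0, U=0) weight 1/270
  (Y=2, Z=0, X=1, W=0, U=1) weight 1/270
  (Y=2, Z=0, X=1, W=0, U=2) weight 1/270
  (Y=2, Z=0, X=1, W=1, U=0) weight 1/135
  (Y=2, Z=0, X=1, W=1, U=1) weight 1/135
  (Y=2, Z=0, X=1, W=1, U=2) weight 1/135
  (Y=2, Z=0, X=1, W=2, U=0) weight 1/135
  (Y=2, Z=0, X=1, W=2, U=1) weight 1/135
  (Y=3, Z=0, X=0, W=0, U=0) weight 1/270
  … 45 more
Group by Y:
  weight(Y=2) = 7/30
  weight(Y=3) = 1/10
Total weight = 7/30 + 1/10 = 1/3
P(Y=2 | obs) = 7/30 / 1/3 = 7/10
P(Y=3 | obs) = 1/10 / 1/3 = 3/10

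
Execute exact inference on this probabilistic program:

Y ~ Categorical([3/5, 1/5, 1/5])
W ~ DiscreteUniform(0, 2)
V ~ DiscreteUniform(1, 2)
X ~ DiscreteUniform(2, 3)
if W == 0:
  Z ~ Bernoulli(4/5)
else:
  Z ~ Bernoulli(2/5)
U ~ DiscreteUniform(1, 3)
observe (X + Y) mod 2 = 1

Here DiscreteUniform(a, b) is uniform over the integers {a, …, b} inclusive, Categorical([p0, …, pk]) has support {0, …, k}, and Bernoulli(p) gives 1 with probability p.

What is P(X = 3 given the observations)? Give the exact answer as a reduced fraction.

P(X = 3 | obs) = 4/5

Enumerate traces; 108 have nonzero weight after conditioning:
  (Y=0, W=0, V=1, X=3, Z=0, U=1) weight 1/300
  (Y=0, W=0, V=1, X=3, Z=0, U=2) weight 1/300
  (Y=0, W=0, V=1, X=3, Z=0, U=3) weight 1/300
  (Y=0, W=0, V=1, X=3, Z=1, U=1) weight 1/75
  (Y=0, W=0, V=1, X=3, Z=1, U=2) weight 1/75
  (Y=0, W=0, V=1, X=3, Z=1, U=3) weight 1/75
  (Y=0, W=0, V=2, X=3, Z=0, U=1) weight 1/300
  (Y=0, W=0, V=2, X=3, Z=0, U=2) weight 1/300
  (Y=1, W=0, V=1, X=2, Z=0, U=1) weight 1/900
  … 99 more
Group by X:
  weight(X=2) = 1/10
  weight(X=3) = 2/5
Total weight = 1/10 + 2/5 = 1/2
P(X=2 | obs) = 1/10 / 1/2 = 1/5
P(X=3 | obs) = 2/5 / 1/2 = 4/5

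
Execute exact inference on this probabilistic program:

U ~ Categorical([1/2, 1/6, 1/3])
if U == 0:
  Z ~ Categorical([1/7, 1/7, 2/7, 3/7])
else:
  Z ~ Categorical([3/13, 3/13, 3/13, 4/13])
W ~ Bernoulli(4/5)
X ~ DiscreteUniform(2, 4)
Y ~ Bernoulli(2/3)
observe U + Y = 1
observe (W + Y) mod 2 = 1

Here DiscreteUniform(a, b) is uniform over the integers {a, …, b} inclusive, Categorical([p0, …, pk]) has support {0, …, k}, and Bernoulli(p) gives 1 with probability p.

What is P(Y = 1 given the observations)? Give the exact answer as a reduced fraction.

Enumerate traces; 24 have nonzero weight after conditioning:
  (U=0, Z=0, W=0, X=2, Y=1) weight 1/315
  (U=0, Z=0, W=0, X=3, Y=1) weight 1/315
  (U=0, Z=0, W=0, X=4, Y=1) weight 1/315
  (U=0, Z=1, W=0, X=2, Y=1) weight 1/315
  (U=0, Z=1, W=0, X=3, Y=1) weight 1/315
  (U=0, Z=1, W=0, X=4, Y=1) weight 1/315
  (U=0, Z=2, W=0, X=2, Y=1) weight 2/315
  (U=0, Z=2, W=0, X=3, Y=1) weight 2/315
  (U=1, Z=0, W=1, X=2, Y=0) weight 2/585
  … 15 more
Group by Y:
  weight(Y=0) = 2/45
  weight(Y=1) = 1/15
Total weight = 2/45 + 1/15 = 1/9
P(Y=0 | obs) = 2/45 / 1/9 = 2/5
P(Y=1 | obs) = 1/15 / 1/9 = 3/5

P(Y = 1 | obs) = 3/5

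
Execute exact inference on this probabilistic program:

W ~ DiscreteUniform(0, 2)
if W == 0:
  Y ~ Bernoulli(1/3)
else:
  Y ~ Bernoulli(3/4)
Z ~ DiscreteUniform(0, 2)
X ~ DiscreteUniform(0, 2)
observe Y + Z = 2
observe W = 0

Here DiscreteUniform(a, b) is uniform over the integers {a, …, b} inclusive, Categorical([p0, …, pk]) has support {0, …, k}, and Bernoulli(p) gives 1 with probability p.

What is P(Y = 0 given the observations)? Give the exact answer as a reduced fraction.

P(Y = 0 | obs) = 2/3

Enumerate traces; 6 have nonzero weight after conditioning:
  (W=0, Y=0, Z=2, X=0) weight 2/81
  (W=0, Y=0, Z=2, X=1) weight 2/81
  (W=0, Y=0, Z=2, X=2) weight 2/81
  (W=0, Y=1, Z=1, X=0) weight 1/81
  (W=0, Y=1, Z=1, X=1) weight 1/81
  (W=0, Y=1, Z=1, X=2) weight 1/81
Group by Y:
  weight(Y=0) = 2/27
  weight(Y=1) = 1/27
Total weight = 2/27 + 1/27 = 1/9
P(Y=0 | obs) = 2/27 / 1/9 = 2/3
P(Y=1 | obs) = 1/27 / 1/9 = 1/3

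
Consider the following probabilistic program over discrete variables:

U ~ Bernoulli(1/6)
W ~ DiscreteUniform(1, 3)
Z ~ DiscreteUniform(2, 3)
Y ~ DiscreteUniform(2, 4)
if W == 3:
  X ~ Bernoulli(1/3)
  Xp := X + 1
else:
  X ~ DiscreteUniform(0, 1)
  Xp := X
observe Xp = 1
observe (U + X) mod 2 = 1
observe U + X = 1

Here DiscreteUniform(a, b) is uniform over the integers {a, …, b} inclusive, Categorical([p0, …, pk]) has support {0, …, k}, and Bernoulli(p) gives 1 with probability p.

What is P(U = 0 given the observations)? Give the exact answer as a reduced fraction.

P(U = 0 | obs) = 15/17

Enumerate traces; 18 have nonzero weight after conditioning:
  (U=0, W=1, Z=2, Y=2, X=1) weight 5/216
  (U=0, W=1, Z=2, Y=3, X=1) weight 5/216
  (U=0, W=1, Z=2, Y=4, X=1) weight 5/216
  (U=0, W=1, Z=3, Y=2, X=1) weight 5/216
  (U=0, W=1, Z=3, Y=3, X=1) weight 5/216
  (U=0, W=1, Z=3, Y=4, X=1) weight 5/216
  (U=0, W=2, Z=2, Y=2, X=1) weight 5/216
  (U=0, W=2, Z=2, Y=3, X=1) weight 5/216
  (U=1, W=3, Z=2, Y=2, X=0) weight 1/162
  … 9 more
Group by U:
  weight(U=0) = 5/18
  weight(U=1) = 1/27
Total weight = 5/18 + 1/27 = 17/54
P(U=0 | obs) = 5/18 / 17/54 = 15/17
P(U=1 | obs) = 1/27 / 17/54 = 2/17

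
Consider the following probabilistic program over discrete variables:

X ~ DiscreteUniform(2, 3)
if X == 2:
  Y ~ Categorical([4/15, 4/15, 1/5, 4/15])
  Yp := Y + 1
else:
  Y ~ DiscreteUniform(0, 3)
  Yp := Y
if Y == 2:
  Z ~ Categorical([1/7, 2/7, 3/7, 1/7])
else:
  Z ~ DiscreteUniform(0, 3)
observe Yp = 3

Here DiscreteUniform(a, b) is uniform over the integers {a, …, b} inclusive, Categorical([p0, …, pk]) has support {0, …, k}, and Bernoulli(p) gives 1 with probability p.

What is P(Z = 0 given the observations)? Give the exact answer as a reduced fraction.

Enumerate traces; 8 have nonzero weight after conditioning:
  (X=2, Y=2, Z=0) weight 1/70
  (X=2, Y=2, Z=1) weight 1/35
  (X=2, Y=2, Z=2) weight 3/70
  (X=2, Y=2, Z=3) weight 1/70
  (X=3, Y=3, Z=0) weight 1/32
  (X=3, Y=3, Z=1) weight 1/32
  (X=3, Y=3, Z=2) weight 1/32
  (X=3, Y=3, Z=3) weight 1/32
Group by Z:
  weight(Z=0) = 51/1120
  weight(Z=1) = 67/1120
  weight(Z=2) = 83/1120
  weight(Z=3) = 51/1120
Total weight = 51/1120 + 67/1120 + 83/1120 + 51/1120 = 9/40
P(Z=0 | obs) = 51/1120 / 9/40 = 17/84
P(Z=1 | obs) = 67/1120 / 9/40 = 67/252
P(Z=2 | obs) = 83/1120 / 9/40 = 83/252
P(Z=3 | obs) = 51/1120 / 9/40 = 17/84

P(Z = 0 | obs) = 17/84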